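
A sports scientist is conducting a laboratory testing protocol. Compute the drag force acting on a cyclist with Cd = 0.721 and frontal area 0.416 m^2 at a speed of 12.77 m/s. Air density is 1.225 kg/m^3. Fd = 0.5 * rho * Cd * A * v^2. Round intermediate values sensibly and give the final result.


Step 1: v^2 = 163.0729
Step 2: Fd = 0.5 * 1.225 * 0.721 * 0.416 * 163.0729
= 29.958 N

29.958 N


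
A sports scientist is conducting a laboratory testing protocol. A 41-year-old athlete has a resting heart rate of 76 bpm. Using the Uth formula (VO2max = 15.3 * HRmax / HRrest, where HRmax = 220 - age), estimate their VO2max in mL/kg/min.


HRmax = 220 - 41 = 179 bpm
Ratio = HRmax / HRrest = 179 / 76 = 2.3553
VO2max = 15.3 * 2.3553 = 36.04 mL/kg/min

36.04 mL/kg/min


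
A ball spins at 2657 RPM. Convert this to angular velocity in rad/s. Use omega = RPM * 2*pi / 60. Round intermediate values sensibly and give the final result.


omega = 2657 * 2 * pi / 60
= 2657 * 6.28318531 / 60
= 16694.423 / 60
= 278.24 rad/s

278.24 rad/s


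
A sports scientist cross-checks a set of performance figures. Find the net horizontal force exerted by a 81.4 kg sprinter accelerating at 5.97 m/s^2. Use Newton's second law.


Newton's second law: F = m * a
F = 81.4 * 5.97 = 485.96 N

485.96 N


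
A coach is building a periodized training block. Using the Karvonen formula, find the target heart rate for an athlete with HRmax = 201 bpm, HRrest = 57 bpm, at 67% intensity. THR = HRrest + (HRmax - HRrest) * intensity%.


HRR = 201 - 57 = 144
THR = 57 + 144 * 0.67
= 57 + 96.48
= 153.48 bpm

153.48 bpm


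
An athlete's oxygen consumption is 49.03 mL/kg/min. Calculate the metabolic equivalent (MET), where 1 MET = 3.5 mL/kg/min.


MET = VO2 / 3.5
= 49.03 / 3.5
= 14.01 METs

14.01 METs


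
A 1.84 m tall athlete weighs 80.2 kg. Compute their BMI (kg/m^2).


height^2 = 3.3856 m^2
BMI = 80.2 / 3.3856 = 23.69 kg/m^2

23.69 kg/m^2


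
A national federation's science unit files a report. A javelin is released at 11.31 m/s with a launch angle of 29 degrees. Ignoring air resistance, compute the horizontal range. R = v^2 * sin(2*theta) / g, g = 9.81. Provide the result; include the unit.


Launch speed squared = 127.9161
sin(2 * 29 deg) = 0.848048
Range = 127.9161 * 0.848048 / 9.81
= 11.058 m

11.058 m


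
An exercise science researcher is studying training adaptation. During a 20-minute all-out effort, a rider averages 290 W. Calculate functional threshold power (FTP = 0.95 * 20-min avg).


FTP = 0.95 * 290
= 275.5 W

275.5 W


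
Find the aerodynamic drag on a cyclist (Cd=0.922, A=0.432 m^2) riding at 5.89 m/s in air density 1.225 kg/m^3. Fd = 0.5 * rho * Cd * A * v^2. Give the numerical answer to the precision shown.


Fd = 0.5 * 1.225 * 0.922 * 0.432 * 5.89^2
= 0.5 * 1.225 * 0.922 * 0.432 * 34.6921
= 8.464 N

8.464 N


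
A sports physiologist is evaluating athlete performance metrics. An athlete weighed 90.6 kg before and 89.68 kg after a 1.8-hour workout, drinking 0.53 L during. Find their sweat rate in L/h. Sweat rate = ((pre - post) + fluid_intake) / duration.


Body mass change = 0.92 kg
Total sweat loss = 0.92 + 0.53 = 1.45 L
Rate = 1.45 / 1.8 = 0.806 L/h

0.806 L/h


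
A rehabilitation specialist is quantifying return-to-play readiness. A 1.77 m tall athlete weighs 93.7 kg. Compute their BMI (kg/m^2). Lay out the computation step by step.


height^2 = 3.1329 m^2
BMI = 93.7 / 3.1329 = 29.91 kg/m^2

29.91 kg/m^2


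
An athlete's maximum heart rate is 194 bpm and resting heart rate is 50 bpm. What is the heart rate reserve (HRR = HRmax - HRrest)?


HRR = HRmax - HRrest
= 194 - 50
= 144 bpm

144 bpm


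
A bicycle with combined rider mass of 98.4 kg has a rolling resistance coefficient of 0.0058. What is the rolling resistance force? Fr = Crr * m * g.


Fr = 0.0058 * 98.4 * 9.81
= 0.57072 * 9.81
= 5.599 N

5.599 N


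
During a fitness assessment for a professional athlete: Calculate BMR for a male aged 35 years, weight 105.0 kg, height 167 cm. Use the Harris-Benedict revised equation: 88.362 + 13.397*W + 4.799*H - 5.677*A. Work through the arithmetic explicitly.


Substituting values:
W term = 13.397 * 105.0 = 1406.685
H term = 4.799 * 167 = 801.433
A term = 5.677 * 35 = 198.695
BMR = 2097.79 kcal/day

2097.79 kcal/day


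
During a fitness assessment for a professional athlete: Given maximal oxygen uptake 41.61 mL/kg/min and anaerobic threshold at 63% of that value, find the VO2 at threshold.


Percentage as decimal = 0.63
VO2 at AT = 41.61 * 0.63 = 26.21 mL/kg/min

26.21 mL/kg/min


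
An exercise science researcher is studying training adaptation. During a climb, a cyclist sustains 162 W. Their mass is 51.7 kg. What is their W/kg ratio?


Power-to-weight = 162 W / 51.7 kg
= 3.133 W/kg

3.133 W/kg


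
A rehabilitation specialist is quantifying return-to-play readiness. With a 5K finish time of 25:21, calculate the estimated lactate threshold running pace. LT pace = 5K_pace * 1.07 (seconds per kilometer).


Race duration = 1521 s for 5 km
Average pace = 1521 / 5 = 304.2 s/km
LT pace = 304.2 * 1.07
= 325.49 s/km

325.49 s/km


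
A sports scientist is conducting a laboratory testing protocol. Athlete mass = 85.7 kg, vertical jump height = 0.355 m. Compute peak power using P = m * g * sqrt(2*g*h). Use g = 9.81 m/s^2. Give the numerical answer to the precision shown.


sqrt(2 * 9.81 * 0.355) = sqrt(6.9651) = 2.639148 m/s
P = 85.7 * 9.81 * 2.639148
= 2218.78 W

2218.78 W


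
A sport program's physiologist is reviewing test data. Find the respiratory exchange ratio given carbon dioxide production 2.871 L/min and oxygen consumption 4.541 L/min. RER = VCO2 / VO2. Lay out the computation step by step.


VCO2 = 2.871 L/min
VO2 = 4.541 L/min
RER = 2.871 / 4.541 = 0.6322

0.6322


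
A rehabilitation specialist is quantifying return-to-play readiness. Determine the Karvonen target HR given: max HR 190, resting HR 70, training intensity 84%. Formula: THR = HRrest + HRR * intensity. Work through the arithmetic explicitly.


HRR = HRmax - HRrest = 190 - 70 = 120
THR = 70 + 120 * 0.84
= 170.8 bpm

170.8 bpm


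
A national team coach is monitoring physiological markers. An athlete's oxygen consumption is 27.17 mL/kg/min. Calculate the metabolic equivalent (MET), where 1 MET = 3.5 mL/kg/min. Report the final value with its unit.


MET = VO2 / 3.5
= 27.17 / 3.5
= 7.76 METs

7.76 METs


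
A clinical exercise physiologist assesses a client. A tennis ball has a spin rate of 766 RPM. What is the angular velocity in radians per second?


Convert RPM to rad/s: multiply by 2*pi and divide by 60
omega = 766 * 2 * pi / 60
= 80.215 rad/s

80.215 rad/s


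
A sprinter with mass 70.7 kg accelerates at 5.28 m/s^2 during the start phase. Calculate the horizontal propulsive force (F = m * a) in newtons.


F = m * a
= 70.7 * 5.28
= 373.3 N

373.3 N


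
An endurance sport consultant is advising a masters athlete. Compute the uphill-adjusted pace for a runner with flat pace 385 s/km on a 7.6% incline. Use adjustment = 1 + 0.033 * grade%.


Adjustment factor = 1 + 0.033 * 7.6 = 1.2508
Grade-adjusted pace = 385 * 1.2508 = 481.56 s/km

481.56 s/km


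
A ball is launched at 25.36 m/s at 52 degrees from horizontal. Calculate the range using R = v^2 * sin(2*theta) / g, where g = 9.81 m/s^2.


sin(2 * 52) = sin(104) = 0.970296
v^2 = 25.36^2 = 643.1296
R = 643.1296 * 0.970296 / 9.81
= 63.611 m

63.611 m


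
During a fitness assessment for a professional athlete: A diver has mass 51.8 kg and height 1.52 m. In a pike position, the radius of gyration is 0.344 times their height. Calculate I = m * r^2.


r = 0.344 * 1.52 = 0.52288 m
I = m * r^2 = 51.8 * 0.273403 = 14.162 kg*m^2

14.162 kg*m^2


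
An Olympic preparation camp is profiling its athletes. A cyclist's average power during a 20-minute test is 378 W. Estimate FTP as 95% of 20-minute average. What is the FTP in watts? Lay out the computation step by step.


FTP = 20-min power * 0.95
= 378 * 0.95
= 359.1 W

359.1 W


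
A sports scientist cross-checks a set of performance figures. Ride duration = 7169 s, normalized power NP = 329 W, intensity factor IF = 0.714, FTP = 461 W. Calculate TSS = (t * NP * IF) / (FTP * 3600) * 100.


Numerator = 7169 * 329 * 0.714 = 1684041.114
Denominator = 461 * 3600 = 1659600
TSS = 1684041.114 / 1659600 * 100
= 101.47

101.47 TSS


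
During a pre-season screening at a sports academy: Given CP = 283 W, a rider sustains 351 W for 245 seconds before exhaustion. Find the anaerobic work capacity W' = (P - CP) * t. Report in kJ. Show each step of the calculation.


Excess power = 351 - 283 = 68 W
Work above CP = 68 * 245 = 16660 J
W' = 16.66 kJ

16.66 kJ


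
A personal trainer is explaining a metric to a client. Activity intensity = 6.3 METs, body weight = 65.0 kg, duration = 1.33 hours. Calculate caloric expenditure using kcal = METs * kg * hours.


kcal = 6.3 * 65.0 * 1.33
= 409.5 * 1.33
= 544.64 kcal

544.64 kcal


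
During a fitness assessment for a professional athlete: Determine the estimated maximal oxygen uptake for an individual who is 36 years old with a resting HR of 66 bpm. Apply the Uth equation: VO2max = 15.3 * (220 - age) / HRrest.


HRmax = 220 - 36 = 184
VO2max = 15.3 * (184 / 66)
= 15.3 * 2.7879
= 42.65 mL/kg/min

42.65 mL/kg/min


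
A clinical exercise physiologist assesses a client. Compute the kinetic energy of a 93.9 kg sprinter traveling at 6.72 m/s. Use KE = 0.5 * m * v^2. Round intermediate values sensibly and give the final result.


Velocity squared = 45.1584
KE = 0.5 * 93.9 * 45.1584 = 2120.19 J

2120.19 J


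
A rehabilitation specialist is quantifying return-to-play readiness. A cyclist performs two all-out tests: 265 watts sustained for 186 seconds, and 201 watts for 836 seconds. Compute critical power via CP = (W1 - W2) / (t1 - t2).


W1 = P1 * t1 = 265 * 186 = 49290 J
W2 = P2 * t2 = 201 * 836 = 168036 J
CP = (49290 - 168036) / (186 - 836)
= 182.69 W

182.69 W


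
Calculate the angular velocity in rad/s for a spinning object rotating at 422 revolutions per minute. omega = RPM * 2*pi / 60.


omega = RPM * 2*pi / 60
= 422 * 6.28318531 / 60
= 44.192 rad/s

44.192 rad/s


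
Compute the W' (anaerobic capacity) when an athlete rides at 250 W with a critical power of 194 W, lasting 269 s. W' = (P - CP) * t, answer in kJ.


Above-CP power = 56 W
Duration = 269 s
W' = 56 * 269 = 15064 J
Convert: 15064 / 1000 = 15.064 kJ

15.064 kJ


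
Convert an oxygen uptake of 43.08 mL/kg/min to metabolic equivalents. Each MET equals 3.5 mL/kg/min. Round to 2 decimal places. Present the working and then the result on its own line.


One MET = 3.5 mL/kg/min
Number of METs = 43.08 / 3.5
= 12.31 METs

12.31 METs


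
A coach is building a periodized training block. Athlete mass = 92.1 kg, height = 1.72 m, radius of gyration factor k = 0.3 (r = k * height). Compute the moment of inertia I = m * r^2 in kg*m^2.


r = k * height = 0.3 * 1.72 = 0.516 m
r^2 = 0.516^2 = 0.266256
I = 92.1 * 0.266256 = 24.522 kg*m^2

24.522 kg*m^2


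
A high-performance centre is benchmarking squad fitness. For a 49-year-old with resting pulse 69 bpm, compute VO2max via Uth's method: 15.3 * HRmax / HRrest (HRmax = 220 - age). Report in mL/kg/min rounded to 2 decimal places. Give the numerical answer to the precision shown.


Step 1: HRmax = 220 - 49 = 171 bpm
Step 2: Ratio = 171 / 69 = 2.4783
Step 3: VO2max = 15.3 * 2.4783 = 37.92 mL/kg/min

37.92 mL/kg/min


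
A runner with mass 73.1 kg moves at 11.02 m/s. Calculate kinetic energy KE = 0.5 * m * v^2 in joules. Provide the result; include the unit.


v^2 = 11.02^2 = 121.4404
KE = 0.5 * 73.1 * 121.4404
= 4438.65 J

4438.65 J


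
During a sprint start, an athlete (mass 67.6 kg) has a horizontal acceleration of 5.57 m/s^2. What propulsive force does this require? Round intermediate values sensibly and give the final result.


Propulsive force = mass * acceleration
= 67.6 kg * 5.57 m/s^2
= 376.53 N

376.53 N


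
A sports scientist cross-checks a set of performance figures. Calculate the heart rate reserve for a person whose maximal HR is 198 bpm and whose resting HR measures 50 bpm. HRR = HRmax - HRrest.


HRmax = 198 bpm
HRrest = 50 bpm
HRR = 198 - 50 = 148 bpm

148 bpm


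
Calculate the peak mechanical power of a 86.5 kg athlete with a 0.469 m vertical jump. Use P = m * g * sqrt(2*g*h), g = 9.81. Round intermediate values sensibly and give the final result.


First, sqrt(2gh) = sqrt(2 * 9.81 * 0.469)
= sqrt(9.20178) = 3.033444 m/s
Power = 86.5 * 9.81 * 3.033444 = 2574.07 W

2574.07 W


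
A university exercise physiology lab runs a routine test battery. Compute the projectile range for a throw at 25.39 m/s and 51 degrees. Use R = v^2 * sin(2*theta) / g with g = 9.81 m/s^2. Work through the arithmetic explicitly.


Two times the angle = 102 degrees
sin(102) = 0.978148
R = 644.6521 * 0.978148 / 9.81 = 64.278 m

64.278 m


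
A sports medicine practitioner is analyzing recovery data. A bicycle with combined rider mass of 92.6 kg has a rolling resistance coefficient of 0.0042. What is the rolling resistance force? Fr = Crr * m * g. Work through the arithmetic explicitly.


Fr = 0.0042 * 92.6 * 9.81
= 0.38892 * 9.81
= 3.815 N

3.815 N


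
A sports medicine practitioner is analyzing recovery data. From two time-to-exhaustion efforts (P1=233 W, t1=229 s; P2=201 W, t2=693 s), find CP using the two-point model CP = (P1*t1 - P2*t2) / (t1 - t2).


Work in trial 1 = 53357 J
Work in trial 2 = 139293 J
Delta work = -85936 J
Delta time = -464 s
CP = -85936 / -464 = 185.21 W

185.21 W


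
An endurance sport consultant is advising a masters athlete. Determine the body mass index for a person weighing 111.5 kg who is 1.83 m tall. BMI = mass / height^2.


BMI = mass / height^2
= 111.5 / 1.83^2
= 111.5 / 3.3489
= 33.29 kg/m^2

33.29 kg/m^2


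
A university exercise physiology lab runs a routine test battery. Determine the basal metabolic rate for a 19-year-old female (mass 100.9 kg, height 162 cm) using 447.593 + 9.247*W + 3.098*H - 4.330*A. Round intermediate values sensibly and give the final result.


BMR = 447.593 + 9.247*100.9 + 3.098*162 - 4.330*19
= 1800.22 kcal/day

1800.22 kcal/day


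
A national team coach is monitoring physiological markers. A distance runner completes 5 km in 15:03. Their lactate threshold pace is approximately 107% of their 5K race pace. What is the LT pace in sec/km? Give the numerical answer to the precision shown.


Convert to seconds: 15 min 3 s = 903 s
Pace per km = 903 / 5 = 180.6 s/km
LT pace = 180.6 * 1.07 = 193.24 s/km

193.24 s/km


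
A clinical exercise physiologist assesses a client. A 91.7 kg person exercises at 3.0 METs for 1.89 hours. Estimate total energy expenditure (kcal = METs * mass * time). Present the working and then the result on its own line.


Energy = METs * mass(kg) * time(h)
= 3.0 * 91.7 * 1.89
= 519.94 kcal

519.94 kcal


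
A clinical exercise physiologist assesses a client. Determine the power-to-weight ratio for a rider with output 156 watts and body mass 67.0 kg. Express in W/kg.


P/W = 156 / 67.0 = 2.328 W/kg

2.328 W/kg


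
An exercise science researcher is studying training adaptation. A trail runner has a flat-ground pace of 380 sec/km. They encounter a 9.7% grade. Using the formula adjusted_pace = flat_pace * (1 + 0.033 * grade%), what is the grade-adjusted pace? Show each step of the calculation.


Grade factor = 1 + 0.033 * 9.7 = 1.3201
Adjusted = 380 * 1.3201 = 501.64 sec/km

501.64 s/km


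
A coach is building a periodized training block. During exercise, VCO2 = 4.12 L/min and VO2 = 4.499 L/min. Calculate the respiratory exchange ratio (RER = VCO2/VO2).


RER = VCO2 / VO2
= 4.12 / 4.499
= 0.9158

0.9158


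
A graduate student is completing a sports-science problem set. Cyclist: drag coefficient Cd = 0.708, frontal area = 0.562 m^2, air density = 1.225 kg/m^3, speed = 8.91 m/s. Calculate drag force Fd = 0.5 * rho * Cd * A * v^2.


v^2 = 8.91^2 = 79.3881
Fd = 0.5 * 1.225 * 0.708 * 0.562 * 79.3881
= 19.348 N

19.348 N


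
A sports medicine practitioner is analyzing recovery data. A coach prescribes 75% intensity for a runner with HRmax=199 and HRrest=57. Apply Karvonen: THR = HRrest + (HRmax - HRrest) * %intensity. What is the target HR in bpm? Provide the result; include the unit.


Heart rate reserve = 199 - 57 = 142
Intensity fraction = 75 / 100 = 0.75
THR = 57 + 142 * 0.75 = 163.5 bpm

163.5 bpm


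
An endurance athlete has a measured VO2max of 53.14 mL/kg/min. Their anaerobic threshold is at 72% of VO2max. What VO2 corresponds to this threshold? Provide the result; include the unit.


Anaerobic threshold VO2 = VO2max * 72%
= 53.14 * 0.72
= 38.26 mL/kg/min

38.26 mL/kg/min


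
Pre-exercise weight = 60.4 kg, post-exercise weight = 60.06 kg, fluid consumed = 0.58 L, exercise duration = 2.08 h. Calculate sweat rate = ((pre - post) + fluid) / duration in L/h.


Weight loss = 60.4 - 60.06 = 0.34 kg (approx L)
Total sweat = 0.34 + 0.58 = 0.92 L
Sweat rate = 0.92 / 2.08 = 0.442 L/h

0.442 L/h


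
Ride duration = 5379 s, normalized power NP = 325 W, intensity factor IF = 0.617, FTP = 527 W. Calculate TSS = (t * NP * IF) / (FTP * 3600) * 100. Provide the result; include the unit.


Numerator = 5379 * 325 * 0.617 = 1078623.975
Denominator = 527 * 3600 = 1897200
TSS = 1078623.975 / 1897200 * 100
= 56.85

56.85 TSS


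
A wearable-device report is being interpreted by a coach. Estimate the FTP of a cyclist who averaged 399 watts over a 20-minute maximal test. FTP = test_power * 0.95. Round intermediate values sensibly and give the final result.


FTP = 399 * 0.95 = 379.05 W

379.05 W


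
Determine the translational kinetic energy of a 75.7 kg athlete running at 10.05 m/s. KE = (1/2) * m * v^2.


KE = 0.5 * m * v^2
= 0.5 * 75.7 * 10.05^2
= 0.5 * 75.7 * 101.0025
= 3822.94 J

3822.94 J


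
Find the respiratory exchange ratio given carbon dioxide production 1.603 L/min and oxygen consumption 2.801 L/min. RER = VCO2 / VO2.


VCO2 = 1.603 L/min
VO2 = 2.801 L/min
RER = 1.603 / 2.801 = 0.5723

0.5723


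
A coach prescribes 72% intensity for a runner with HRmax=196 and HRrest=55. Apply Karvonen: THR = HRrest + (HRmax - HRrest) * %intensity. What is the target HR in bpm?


Heart rate reserve = 196 - 55 = 141
Intensity fraction = 72 / 100 = 0.72
THR = 55 + 141 * 0.72 = 156.52 bpm

156.52 bpm


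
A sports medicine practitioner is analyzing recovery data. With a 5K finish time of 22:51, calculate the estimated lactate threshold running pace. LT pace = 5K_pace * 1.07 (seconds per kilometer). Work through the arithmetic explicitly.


Race duration = 1371 s for 5 km
Average pace = 1371 / 5 = 274.2 s/km
LT pace = 274.2 * 1.07
= 293.39 s/km

293.39 s/km


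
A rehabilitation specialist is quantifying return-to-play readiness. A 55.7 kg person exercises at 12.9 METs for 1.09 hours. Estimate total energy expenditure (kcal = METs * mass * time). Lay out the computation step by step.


Energy = METs * mass(kg) * time(h)
= 12.9 * 55.7 * 1.09
= 783.2 kcal

783.2 kcal


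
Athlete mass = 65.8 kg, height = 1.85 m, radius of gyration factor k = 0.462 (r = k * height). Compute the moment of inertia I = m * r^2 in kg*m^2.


r = k * height = 0.462 * 1.85 = 0.8547 m
r^2 = 0.8547^2 = 0.730512
I = 65.8 * 0.730512 = 48.068 kg*m^2

48.068 kg*m^2


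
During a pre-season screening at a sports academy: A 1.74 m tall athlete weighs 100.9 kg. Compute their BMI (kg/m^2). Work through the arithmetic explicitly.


height^2 = 3.0276 m^2
BMI = 100.9 / 3.0276 = 33.33 kg/m^2

33.33 kg/m^2


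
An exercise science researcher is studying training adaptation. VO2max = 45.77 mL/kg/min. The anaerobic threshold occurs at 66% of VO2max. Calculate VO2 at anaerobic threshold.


AT fraction = 66 / 100 = 0.66
AT VO2 = 45.77 * 0.66
= 30.21 mL/kg/min

30.21 mL/kg/min


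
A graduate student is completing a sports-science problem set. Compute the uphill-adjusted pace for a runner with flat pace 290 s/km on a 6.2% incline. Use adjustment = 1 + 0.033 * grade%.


Adjustment factor = 1 + 0.033 * 6.2 = 1.2046
Grade-adjusted pace = 290 * 1.2046 = 349.33 s/km

349.33 s/km


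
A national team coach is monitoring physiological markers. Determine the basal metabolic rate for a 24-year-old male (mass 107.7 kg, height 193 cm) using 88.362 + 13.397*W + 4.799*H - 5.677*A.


BMR = 88.362 + 13.397*107.7 + 4.799*193 - 5.677*24
= 2321.18 kcal/day

2321.18 kcal/day


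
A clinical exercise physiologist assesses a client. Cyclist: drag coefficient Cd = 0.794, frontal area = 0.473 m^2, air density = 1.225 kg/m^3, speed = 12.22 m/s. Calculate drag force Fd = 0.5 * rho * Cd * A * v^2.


v^2 = 12.22^2 = 149.3284
Fd = 0.5 * 1.225 * 0.794 * 0.473 * 149.3284
= 34.35 N

34.35 N


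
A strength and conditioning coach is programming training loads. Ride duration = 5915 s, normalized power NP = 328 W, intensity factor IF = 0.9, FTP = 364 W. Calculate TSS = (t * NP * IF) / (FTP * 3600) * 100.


Numerator = 5915 * 328 * 0.9 = 1746108.0
Denominator = 364 * 3600 = 1310400
TSS = 1746108.0 / 1310400 * 100
= 133.25

133.25 TSS


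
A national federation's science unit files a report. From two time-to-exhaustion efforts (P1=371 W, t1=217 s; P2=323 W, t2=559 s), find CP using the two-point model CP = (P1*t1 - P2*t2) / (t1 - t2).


Work in trial 1 = 80507 J
Work in trial 2 = 180557 J
Delta work = -100050 J
Delta time = -342 s
CP = -100050 / -342 = 292.54 W

292.54 W


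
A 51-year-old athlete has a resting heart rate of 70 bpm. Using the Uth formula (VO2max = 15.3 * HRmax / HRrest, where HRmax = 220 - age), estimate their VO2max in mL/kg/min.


HRmax = 220 - 51 = 169 bpm
Ratio = HRmax / HRrest = 169 / 70 = 2.4143
VO2max = 15.3 * 2.4143 = 36.94 mL/kg/min

36.94 mL/kg/min


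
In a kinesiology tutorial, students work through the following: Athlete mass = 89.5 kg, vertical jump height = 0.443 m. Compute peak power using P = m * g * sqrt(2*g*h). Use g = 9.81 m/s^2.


sqrt(2 * 9.81 * 0.443) = sqrt(8.69166) = 2.948162 m/s
P = 89.5 * 9.81 * 2.948162
= 2588.47 W

2588.47 W


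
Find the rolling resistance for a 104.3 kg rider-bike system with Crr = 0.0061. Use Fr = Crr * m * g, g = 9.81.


m * g = 104.3 * 9.81 = 1023.183 N
Fr = 0.0061 * 1023.183 = 6.241 N

6.241 N


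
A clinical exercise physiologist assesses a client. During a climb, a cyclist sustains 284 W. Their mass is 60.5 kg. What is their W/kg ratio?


Power-to-weight = 284 W / 60.5 kg
= 4.694 W/kg

4.694 W/kg


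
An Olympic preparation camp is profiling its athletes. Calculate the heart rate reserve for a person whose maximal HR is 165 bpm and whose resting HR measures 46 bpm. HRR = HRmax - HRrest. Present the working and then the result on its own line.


HRmax = 165 bpm
HRrest = 46 bpm
HRR = 165 - 46 = 119 bpm

119 bpm


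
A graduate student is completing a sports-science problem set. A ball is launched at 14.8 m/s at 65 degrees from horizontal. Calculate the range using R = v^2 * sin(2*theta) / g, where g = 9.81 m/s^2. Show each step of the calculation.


sin(2 * 65) = sin(130) = 0.766044
v^2 = 14.8^2 = 219.04
R = 219.04 * 0.766044 / 9.81
= 17.104 m

17.104 m


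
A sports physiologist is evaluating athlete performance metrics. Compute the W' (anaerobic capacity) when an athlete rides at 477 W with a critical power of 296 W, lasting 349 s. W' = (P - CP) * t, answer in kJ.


Above-CP power = 181 W
Duration = 349 s
W' = 181 * 349 = 63169 J
Convert: 63169 / 1000 = 63.169 kJ

63.169 kJ


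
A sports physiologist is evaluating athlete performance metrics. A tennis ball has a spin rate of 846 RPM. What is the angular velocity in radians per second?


Convert RPM to rad/s: multiply by 2*pi and divide by 60
omega = 846 * 2 * pi / 60
= 88.593 rad/s

88.593 rad/s


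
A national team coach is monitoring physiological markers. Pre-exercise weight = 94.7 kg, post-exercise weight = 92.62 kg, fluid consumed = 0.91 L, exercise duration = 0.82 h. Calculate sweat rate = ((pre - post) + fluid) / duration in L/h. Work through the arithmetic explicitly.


Weight loss = 94.7 - 92.62 = 2.08 kg (approx L)
Total sweat = 2.08 + 0.91 = 2.99 L
Sweat rate = 2.99 / 0.82 = 3.646 L/h

3.646 L/h


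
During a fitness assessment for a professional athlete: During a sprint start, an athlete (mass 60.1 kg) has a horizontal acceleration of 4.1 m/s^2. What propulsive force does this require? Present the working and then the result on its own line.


Propulsive force = mass * acceleration
= 60.1 kg * 4.1 m/s^2
= 246.41 N

246.41 N


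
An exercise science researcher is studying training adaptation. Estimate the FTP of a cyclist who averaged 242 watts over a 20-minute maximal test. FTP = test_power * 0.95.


FTP = 242 * 0.95 = 229.9 W

229.9 W


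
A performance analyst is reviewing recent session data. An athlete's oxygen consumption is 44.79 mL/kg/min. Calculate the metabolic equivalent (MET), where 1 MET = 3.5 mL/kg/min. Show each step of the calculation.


MET = VO2 / 3.5
= 44.79 / 3.5
= 12.8 METs

12.8 METs


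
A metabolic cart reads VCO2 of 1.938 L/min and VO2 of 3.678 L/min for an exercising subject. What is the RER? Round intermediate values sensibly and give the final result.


RER = VCO2 / VO2 = 1.938 / 3.678 = 0.5269

0.5269


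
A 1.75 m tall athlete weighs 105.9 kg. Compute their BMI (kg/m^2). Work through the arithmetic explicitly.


height^2 = 3.0625 m^2
BMI = 105.9 / 3.0625 = 34.58 kg/m^2

34.58 kg/m^2


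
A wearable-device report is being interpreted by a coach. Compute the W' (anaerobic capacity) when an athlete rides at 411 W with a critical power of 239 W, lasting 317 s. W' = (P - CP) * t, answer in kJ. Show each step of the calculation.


Above-CP power = 172 W
Duration = 317 s
W' = 172 * 317 = 54524 J
Convert: 54524 / 1000 = 54.524 kJ

54.524 kJ


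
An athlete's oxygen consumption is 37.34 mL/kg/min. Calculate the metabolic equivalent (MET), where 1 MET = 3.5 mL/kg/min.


MET = VO2 / 3.5
= 37.34 / 3.5
= 10.67 METs

10.67 METs


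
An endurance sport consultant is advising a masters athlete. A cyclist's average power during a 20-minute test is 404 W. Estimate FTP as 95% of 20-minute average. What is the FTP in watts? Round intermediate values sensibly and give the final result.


FTP = 20-min power * 0.95
= 404 * 0.95
= 383.8 W

383.8 W


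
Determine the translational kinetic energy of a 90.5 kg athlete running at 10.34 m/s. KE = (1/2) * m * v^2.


KE = 0.5 * m * v^2
= 0.5 * 90.5 * 10.34^2
= 0.5 * 90.5 * 106.9156
= 4837.93 J

4837.93 J


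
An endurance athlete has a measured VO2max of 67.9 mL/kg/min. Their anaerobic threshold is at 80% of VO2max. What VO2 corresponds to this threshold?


Anaerobic threshold VO2 = VO2max * 80%
= 67.9 * 0.8
= 54.32 mL/kg/min

54.32 mL/kg/min


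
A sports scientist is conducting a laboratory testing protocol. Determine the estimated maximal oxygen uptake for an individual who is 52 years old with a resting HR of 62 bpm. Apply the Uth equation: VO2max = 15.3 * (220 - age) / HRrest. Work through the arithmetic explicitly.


HRmax = 220 - 52 = 168
VO2max = 15.3 * (168 / 62)
= 15.3 * 2.7097
= 41.46 mL/kg/min

41.46 mL/kg/min


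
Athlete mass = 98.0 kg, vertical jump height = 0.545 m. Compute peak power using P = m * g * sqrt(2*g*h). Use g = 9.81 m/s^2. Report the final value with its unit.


sqrt(2 * 9.81 * 0.545) = sqrt(10.6929) = 3.27 m/s
P = 98.0 * 9.81 * 3.27
= 3143.71 W

3143.71 W


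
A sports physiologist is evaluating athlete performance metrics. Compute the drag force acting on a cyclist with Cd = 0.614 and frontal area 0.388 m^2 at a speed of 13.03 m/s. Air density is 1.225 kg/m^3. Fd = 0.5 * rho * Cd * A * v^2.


Step 1: v^2 = 169.7809
Step 2: Fd = 0.5 * 1.225 * 0.614 * 0.388 * 169.7809
= 24.774 N

24.774 N


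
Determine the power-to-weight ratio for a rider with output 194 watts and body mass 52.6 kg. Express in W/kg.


P/W = 194 / 52.6 = 3.688 W/kg

3.688 W/kg


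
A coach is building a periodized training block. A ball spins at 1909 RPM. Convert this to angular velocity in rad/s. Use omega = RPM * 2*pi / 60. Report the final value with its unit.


omega = 1909 * 2 * pi / 60
= 1909 * 6.28318531 / 60
= 11994.601 / 60
= 199.91 rad/s

199.91 rad/s


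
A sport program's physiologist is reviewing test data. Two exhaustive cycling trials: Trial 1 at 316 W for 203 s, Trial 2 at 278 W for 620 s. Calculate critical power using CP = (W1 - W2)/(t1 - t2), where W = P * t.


W1 = 316 * 203 = 64148 J
W2 = 278 * 620 = 172360 J
CP = (64148 - 172360) / (203 - 620)
= -108212 / -417
= 259.5 W

259.5 W


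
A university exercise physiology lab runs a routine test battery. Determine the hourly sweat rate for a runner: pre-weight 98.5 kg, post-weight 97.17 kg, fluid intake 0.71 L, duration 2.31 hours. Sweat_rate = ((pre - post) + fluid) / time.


Mass lost = 98.5 - 97.17 = 1.33 kg
Add fluid consumed: 1.33 + 0.71 = 2.04 L total sweat
Sweat rate = 2.04 / 2.31 = 0.883 L/h

0.883 L/h


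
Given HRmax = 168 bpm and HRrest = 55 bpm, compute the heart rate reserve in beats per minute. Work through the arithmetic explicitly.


Heart rate reserve = maximum HR minus resting HR
HRR = 168 - 55 = 113 bpm

113 bpm


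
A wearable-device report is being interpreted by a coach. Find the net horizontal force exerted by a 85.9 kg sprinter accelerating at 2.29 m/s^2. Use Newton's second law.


Newton's second law: F = m * a
F = 85.9 * 2.29 = 196.71 N

196.71 N


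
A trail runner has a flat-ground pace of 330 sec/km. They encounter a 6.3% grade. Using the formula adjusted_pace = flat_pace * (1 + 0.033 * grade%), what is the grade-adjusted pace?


Grade factor = 1 + 0.033 * 6.3 = 1.2079
Adjusted = 330 * 1.2079 = 398.61 sec/km

398.61 s/km


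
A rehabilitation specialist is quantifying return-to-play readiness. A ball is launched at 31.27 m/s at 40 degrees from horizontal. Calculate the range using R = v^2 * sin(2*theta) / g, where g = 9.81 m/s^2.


sin(2 * 40) = sin(80) = 0.984808
v^2 = 31.27^2 = 977.8129
R = 977.8129 * 0.984808 / 9.81
= 98.161 m

98.161 m


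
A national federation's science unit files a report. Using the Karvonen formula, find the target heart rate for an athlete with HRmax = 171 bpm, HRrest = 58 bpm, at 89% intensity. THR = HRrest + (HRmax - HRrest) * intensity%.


HRR = 171 - 58 = 113
THR = 58 + 113 * 0.89
= 58 + 100.57
= 158.57 bpm

158.57 bpm


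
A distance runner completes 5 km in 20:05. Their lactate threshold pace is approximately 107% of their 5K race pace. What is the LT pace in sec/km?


Convert to seconds: 20 min 5 s = 1205 s
Pace per km = 1205 / 5 = 241.0 s/km
LT pace = 241.0 * 1.07 = 257.87 s/km

257.87 s/km


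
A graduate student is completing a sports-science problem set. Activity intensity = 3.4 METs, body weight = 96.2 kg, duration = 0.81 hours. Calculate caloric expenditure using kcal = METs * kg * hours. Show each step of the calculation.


kcal = 3.4 * 96.2 * 0.81
= 327.08 * 0.81
= 264.93 kcal

264.93 kcal


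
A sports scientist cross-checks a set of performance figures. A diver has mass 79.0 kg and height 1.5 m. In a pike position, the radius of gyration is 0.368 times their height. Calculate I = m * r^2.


r = 0.368 * 1.5 = 0.552 m
I = m * r^2 = 79.0 * 0.304704 = 24.072 kg*m^2

24.072 kg*m^2


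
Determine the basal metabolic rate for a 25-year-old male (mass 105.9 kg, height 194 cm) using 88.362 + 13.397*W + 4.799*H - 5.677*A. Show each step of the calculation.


BMR = 88.362 + 13.397*105.9 + 4.799*194 - 5.677*25
= 2296.19 kcal/day

2296.19 kcal/day


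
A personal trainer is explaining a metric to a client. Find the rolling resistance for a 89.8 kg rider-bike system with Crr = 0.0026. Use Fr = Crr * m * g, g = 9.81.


m * g = 89.8 * 9.81 = 880.938 N
Fr = 0.0026 * 880.938 = 2.29 N

2.29 N


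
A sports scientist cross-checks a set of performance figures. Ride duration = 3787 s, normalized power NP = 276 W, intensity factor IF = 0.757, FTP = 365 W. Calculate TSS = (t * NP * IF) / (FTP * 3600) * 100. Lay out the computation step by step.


Numerator = 3787 * 276 * 0.757 = 791225.484
Denominator = 365 * 3600 = 1314000
TSS = 791225.484 / 1314000 * 100
= 60.22

60.22 TSS


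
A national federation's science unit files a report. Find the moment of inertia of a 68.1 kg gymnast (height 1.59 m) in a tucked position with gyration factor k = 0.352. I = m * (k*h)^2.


Radius of gyration = 0.352 * 1.59 = 0.55968 m
I = 68.1 * 0.55968^2
= 68.1 * 0.313242
= 21.332 kg*m^2

21.332 kg*m^2


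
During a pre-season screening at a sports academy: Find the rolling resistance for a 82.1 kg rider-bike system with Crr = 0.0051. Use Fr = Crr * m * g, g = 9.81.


m * g = 82.1 * 9.81 = 805.401 N
Fr = 0.0051 * 805.401 = 4.108 N

4.108 N


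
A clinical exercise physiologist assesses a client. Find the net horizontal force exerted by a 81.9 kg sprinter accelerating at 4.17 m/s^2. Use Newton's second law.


Newton's second law: F = m * a
F = 81.9 * 4.17 = 341.52 N

341.52 N


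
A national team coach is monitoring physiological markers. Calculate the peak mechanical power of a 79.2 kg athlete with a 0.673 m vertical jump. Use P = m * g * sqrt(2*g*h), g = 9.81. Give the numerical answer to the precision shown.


First, sqrt(2gh) = sqrt(2 * 9.81 * 0.673)
= sqrt(13.20426) = 3.633767 m/s
Power = 79.2 * 9.81 * 3.633767 = 2823.26 W

2823.26 W


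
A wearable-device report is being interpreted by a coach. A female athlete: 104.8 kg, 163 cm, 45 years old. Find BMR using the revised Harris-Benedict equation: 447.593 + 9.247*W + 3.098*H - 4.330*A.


Intercept = 447.593
Weight contribution = 9.247 * 104.8 = 969.0856
Height contribution = 3.098 * 163 = 504.974
Age contribution = 4.33 * 45 = 194.85
BMR = 447.593 + 969.0856 + 504.974 - 194.85
= 1726.8 kcal/day

1726.8 kcal/day


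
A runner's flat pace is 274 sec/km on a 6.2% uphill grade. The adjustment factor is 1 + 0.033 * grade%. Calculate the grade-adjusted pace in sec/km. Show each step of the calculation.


Factor = 1 + 0.033 * 6.2 = 1.2046
Adjusted pace = 274 * 1.2046
= 330.06 sec/km

330.06 s/km


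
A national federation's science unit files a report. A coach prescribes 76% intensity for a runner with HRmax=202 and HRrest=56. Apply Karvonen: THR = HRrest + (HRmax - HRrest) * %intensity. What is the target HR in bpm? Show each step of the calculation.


Heart rate reserve = 202 - 56 = 146
Intensity fraction = 76 / 100 = 0.76
THR = 56 + 146 * 0.76 = 166.96 bpm

166.96 bpm


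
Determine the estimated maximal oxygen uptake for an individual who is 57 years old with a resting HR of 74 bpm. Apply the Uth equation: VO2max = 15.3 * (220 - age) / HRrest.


HRmax = 220 - 57 = 163
VO2max = 15.3 * (163 / 74)
= 15.3 * 2.2027
= 33.7 mL/kg/min

33.7 mL/kg/min


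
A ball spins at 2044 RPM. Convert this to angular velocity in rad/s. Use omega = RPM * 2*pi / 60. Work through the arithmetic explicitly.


omega = 2044 * 2 * pi / 60
= 2044 * 6.28318531 / 60
= 12842.831 / 60
= 214.047 rad/s

214.047 rad/s


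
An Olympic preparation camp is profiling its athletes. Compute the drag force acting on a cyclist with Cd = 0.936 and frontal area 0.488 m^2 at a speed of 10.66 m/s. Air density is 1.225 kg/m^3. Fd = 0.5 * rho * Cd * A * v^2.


Step 1: v^2 = 113.6356
Step 2: Fd = 0.5 * 1.225 * 0.936 * 0.488 * 113.6356
= 31.792 N

31.792 N


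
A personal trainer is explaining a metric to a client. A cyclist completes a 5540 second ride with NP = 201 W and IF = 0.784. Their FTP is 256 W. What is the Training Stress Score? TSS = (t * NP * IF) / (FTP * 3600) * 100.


t * NP * IF = 5540 * 201 * 0.784 = 873015.36
FTP * 3600 = 921600
TSS = (873015.36 / 921600) * 100 = 94.73

94.73 TSS


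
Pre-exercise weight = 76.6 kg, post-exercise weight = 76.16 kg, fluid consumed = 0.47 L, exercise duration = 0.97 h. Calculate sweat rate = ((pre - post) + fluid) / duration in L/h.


Weight loss = 76.6 - 76.16 = 0.44 kg (approx L)
Total sweat = 0.44 + 0.47 = 0.91 L
Sweat rate = 0.91 / 0.97 = 0.938 L/h

0.938 L/h


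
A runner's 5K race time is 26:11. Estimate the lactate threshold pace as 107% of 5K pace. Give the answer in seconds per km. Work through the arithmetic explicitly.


Total race time = 26*60 + 11 = 1571 seconds
5K pace = 1571 / 5 = 314.2 sec/km
LT pace = 314.2 * 1.07 = 336.19 sec/km

336.19 s/km


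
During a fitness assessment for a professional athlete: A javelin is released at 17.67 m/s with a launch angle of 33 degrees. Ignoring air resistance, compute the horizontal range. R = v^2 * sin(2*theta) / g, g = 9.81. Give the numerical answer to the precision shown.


Launch speed squared = 312.2289
sin(2 * 33 deg) = 0.913545
Range = 312.2289 * 0.913545 / 9.81
= 29.076 m

29.076 m


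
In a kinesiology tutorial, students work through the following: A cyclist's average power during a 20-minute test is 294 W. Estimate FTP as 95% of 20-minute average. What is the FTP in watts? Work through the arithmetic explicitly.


FTP = 20-min power * 0.95
= 294 * 0.95
= 279.3 W

279.3 W


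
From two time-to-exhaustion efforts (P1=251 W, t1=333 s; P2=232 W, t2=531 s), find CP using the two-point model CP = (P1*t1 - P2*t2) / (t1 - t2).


Work in trial 1 = 83583 J
Work in trial 2 = 123192 J
Delta work = -39609 J
Delta time = -198 s
CP = -39609 / -198 = 200.05 W

200.05 W


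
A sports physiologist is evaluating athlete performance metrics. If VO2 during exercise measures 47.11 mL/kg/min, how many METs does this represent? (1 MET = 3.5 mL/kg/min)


METs = VO2 / 3.5 = 47.11 / 3.5 = 13.46

13.46 METs


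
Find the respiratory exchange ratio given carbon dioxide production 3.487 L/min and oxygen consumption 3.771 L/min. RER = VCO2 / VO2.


VCO2 = 3.487 L/min
VO2 = 3.771 L/min
RER = 3.487 / 3.771 = 0.9247

0.9247


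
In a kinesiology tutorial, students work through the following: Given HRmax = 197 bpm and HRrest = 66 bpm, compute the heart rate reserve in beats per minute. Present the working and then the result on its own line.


Heart rate reserve = maximum HR minus resting HR
HRR = 197 - 66 = 131 bpm

131 bpm


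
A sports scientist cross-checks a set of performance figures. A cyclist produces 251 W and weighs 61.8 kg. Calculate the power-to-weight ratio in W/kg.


P/W = power / mass
= 251 / 61.8
= 4.061 W/kg

4.061 W/kg


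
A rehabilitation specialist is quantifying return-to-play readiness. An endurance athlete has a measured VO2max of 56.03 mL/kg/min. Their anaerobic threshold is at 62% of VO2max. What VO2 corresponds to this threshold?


Anaerobic threshold VO2 = VO2max * 62%
= 56.03 * 0.62
= 34.74 mL/kg/min

34.74 mL/kg/min


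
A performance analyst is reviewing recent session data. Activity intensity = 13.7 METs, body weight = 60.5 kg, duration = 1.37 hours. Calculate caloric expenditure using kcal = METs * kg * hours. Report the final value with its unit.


kcal = 13.7 * 60.5 * 1.37
= 828.85 * 1.37
= 1135.52 kcal

1135.52 kcal


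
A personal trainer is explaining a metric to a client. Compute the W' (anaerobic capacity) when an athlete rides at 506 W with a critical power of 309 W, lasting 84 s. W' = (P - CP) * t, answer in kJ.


Above-CP power = 197 W
Duration = 84 s
W' = 197 * 84 = 16548 J
Convert: 16548 / 1000 = 16.548 kJ

16.548 kJ


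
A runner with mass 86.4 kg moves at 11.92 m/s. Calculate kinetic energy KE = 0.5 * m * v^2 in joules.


v^2 = 11.92^2 = 142.0864
KE = 0.5 * 86.4 * 142.0864
= 6138.13 J

6138.13 J


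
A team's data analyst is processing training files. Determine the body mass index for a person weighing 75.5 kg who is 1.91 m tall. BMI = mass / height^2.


BMI = mass / height^2
= 75.5 / 1.91^2
= 75.5 / 3.6481
= 20.7 kg/m^2

20.7 kg/m^2
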